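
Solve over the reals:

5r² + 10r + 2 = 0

r = -1.7746 or r = -0.2254

Discriminant: (10)² − 4·5·2 = 60.
Quadratic formula: r = (-10 ± √60) / 10.
So r = -1 + √(15)/5 ≈ -0.2254 or r = -1 - √(15)/5 ≈ -1.7746.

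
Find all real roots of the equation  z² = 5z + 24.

Bring every term to one side: z² - 5z - 24 = 0.
Factor: (z - 8)(z + 3) = 0.
So z = 8 or z = -3.

z = -3 or z = 8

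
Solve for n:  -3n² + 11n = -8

n = -0.6218 or n = 4.2885

Rearrange to standard form: -3n² + 11n + 8 = 0.
Discriminant: (11)² − 4·(-3)·8 = 217.
Quadratic formula: n = (-11 ± √217) / (-6).
So n = 11/6 - √(217)/6 ≈ -0.6218 or n = 11/6 + √(217)/6 ≈ 4.2885.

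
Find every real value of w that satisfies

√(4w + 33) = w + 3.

Square both sides: 4w + 33 = (w + 3)².
Expand and rearrange: w² + 2w - 24 = 0.
Solving gives w = 4 or w = -6.
Check each candidate in the original equation:
  w = 4: √(49) = 7, while w + 3 = 7 — valid.
  w = -6: √(9) = 3, while w + 3 = -3 — extraneous.

w = 4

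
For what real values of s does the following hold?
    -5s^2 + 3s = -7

Rearrange to standard form: -5s^2 + 3s + 7 = 0.
Discriminant: (3)^2 - 4*(-5)*7 = 149.
Quadratic formula: s = (-3 +/- sqrt(149)) / (-10).
So s = 3/10 - sqrt(149)/10 ~= -0.9207 or s = 3/10 + sqrt(149)/10 ~= 1.5207.

s = -0.9207 or s = 1.5207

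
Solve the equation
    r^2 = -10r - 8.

Rearrange to standard form: r^2 + 10r + 8 = 0.
Discriminant: (10)^2 - 4*1*8 = 68.
Quadratic formula: r = (-10 +/- sqrt(68)) / 2.
So r = -5 + sqrt(17) ~= -0.8769 or r = -5 - sqrt(17) ~= -9.1231.

r = -9.1231 or r = -0.8769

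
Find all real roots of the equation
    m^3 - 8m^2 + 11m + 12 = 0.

m = -0.7016 or m = 3 or m = 5.7016

Possible rational roots are divisors of 12. Testing m = 3 gives 0, so (m - 3) is a factor.
Divide: m^3 - 8m^2 + 11m + 12 = (m - 3)(m^2 - 5m - 4).
Apply the quadratic formula to m^2 - 5m - 4 = 0: m = (5 +/- sqrt(41))/2, i.e. m ~= 5.7016 or m ~= -0.7016.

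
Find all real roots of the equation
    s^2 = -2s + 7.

Rearrange to standard form: s^2 + 2s - 7 = 0.
Discriminant: (2)^2 - 4*1*(-7) = 32.
Quadratic formula: s = (-2 +/- sqrt(32)) / 2.
So s = -1 + 2*sqrt(2) ~= 1.8284 or s = -2*sqrt(2) - 1 ~= -3.8284.

s = -3.8284 or s = 1.8284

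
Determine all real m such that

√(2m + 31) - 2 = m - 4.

m = 9

Isolate the radical: √(2m + 31) = m - 2.
Square both sides: 2m + 31 = (m - 2)².
Expand and rearrange: m² - 6m - 27 = 0.
Solving gives m = 9 or m = -3.
Check each candidate in the original equation:
  m = 9: √(49) = 7, while m - 2 = 7 — valid.
  m = -3: √(25) = 5, while m - 2 = -5 — extraneous.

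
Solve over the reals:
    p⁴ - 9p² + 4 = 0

p = -2.9208 or p = -0.6847 or p = 0.6847 or p = 2.9208

Let u = p². The equation becomes u² - 9u + 4 = 0.
By the quadratic formula, u = √(65)/2 + 9/2 or u = 9/2 - √(65)/2.
p² = √(65)/2 + 9/2 gives p = ±√(√(65)/2 + 9/2) ≈ ±2.9208.
p² = 9/2 - √(65)/2 gives p = ±√(9/2 - √(65)/2) ≈ ±0.6847.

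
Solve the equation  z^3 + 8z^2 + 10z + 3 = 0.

Possible rational roots are divisors of 3. Testing z = -1 gives 0, so (z + 1) is a factor.
Divide: z^3 + 8z^2 + 10z + 3 = (z + 1)(z^2 + 7z + 3).
Apply the quadratic formula to z^2 + 7z + 3 = 0: z = (-7 +/- sqrt(37))/2, i.e. z ~= -0.4586 or z ~= -6.5414.

z = -6.5414 or z = -1 or z = -0.4586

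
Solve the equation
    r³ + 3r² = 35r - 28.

Rearrange: r³ + 3r² - 35r + 28 = 0.
Possible rational roots are divisors of 28. Testing r = 4 gives 0, so (r - 4) is a factor.
Divide: r³ + 3r² - 35r + 28 = (r - 4)(r² + 7r - 7).
Apply the quadratic formula to r² + 7r - 7 = 0: r = (-7 ± √77)/2, i.e. r ≈ 0.8875 or r ≈ -7.8875.

r = -7.8875 or r = 0.8875 or r = 4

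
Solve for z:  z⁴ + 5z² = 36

z = -2 or z = 2

Let u = z². The equation becomes u² + 5u - 36 = 0.
Factor: (u + 9)(u - 4) = 0, so u = -9 or u = 4.
z² = -9 < 0 has no real solution.
z² = 4 gives z = ±2.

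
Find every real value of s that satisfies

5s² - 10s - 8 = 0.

Discriminant: (-10)² − 4·5·(-8) = 260.
Quadratic formula: s = (10 ± √260) / 10.
So s = 1 + √(65)/5 ≈ 2.6125 or s = 1 - √(65)/5 ≈ -0.6125.

s = -0.6125 or s = 2.6125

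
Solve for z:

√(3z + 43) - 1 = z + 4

Isolate the radical: √(3z + 43) = z + 5.
Square both sides: 3z + 43 = (z + 5)².
Expand and rearrange: z² + 7z - 18 = 0.
Solving gives z = 2 or z = -9.
Check each candidate in the original equation:
  z = 2: √(49) = 7, while z + 5 = 7 — valid.
  z = -9: √(16) = 4, while z + 5 = -4 — extraneous.

z = 2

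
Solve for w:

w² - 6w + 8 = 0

Factor: (w - 2)(w - 4) = 0.
So w = 2 or w = 4.

w = 2 or w = 4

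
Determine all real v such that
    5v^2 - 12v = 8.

Rearrange to standard form: 5v^2 - 12v - 8 = 0.
Discriminant: (-12)^2 - 4*5*(-8) = 304.
Quadratic formula: v = (12 +/- sqrt(304)) / 10.
So v = 6/5 + 2*sqrt(19)/5 ~= 2.9436 or v = 6/5 - 2*sqrt(19)/5 ~= -0.5436.

v = -0.5436 or v = 2.9436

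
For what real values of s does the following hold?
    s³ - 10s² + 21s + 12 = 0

Possible rational roots are divisors of 12. Testing s = 4 gives 0, so (s - 4) is a factor.
Divide: s³ - 10s² + 21s + 12 = (s - 4)(s² - 6s - 3).
Apply the quadratic formula to s² - 6s - 3 = 0: s = (6 ± √48)/2, i.e. s ≈ 6.4641 or s ≈ -0.4641.

s = -0.4641 or s = 4 or s = 6.4641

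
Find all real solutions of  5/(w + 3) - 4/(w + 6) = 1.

Multiply both sides by (w + 3)(w + 6):
5(w + 6) - 4(w + 3) = (w + 3)(w + 6).
Expand and collect terms: w^2 + 8w = 0.
Factor or apply the quadratic formula: w = 0 or w = -8.
Neither value makes a denominator zero (w != -3, w != -6), so both are valid.

w = -8 or w = 0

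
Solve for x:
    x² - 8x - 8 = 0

Discriminant: (-8)² − 4·1·(-8) = 96.
Quadratic formula: x = (8 ± √96) / 2.
So x = 4 + 2·√(6) ≈ 8.899 or x = 4 - 2·√(6) ≈ -0.899.

x = -0.899 or x = 8.899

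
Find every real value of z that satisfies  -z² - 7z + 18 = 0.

Factor: -1(z + 9)(z - 2) = 0.
So z = -9 or z = 2.

z = -9 or z = 2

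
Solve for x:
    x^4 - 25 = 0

x = -2.2361 or x = 2.2361

Let u = x^2. The equation becomes u^2 - 25 = 0.
Factor: (u + 5)(u - 5) = 0, so u = -5 or u = 5.
x^2 = -5 < 0 has no real solution.
x^2 = 5 gives x = +/-sqrt(5) ~= +/-2.2361.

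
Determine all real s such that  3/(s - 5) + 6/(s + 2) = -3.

s = -4.2426 or s = 4.2426

Multiply both sides by (s - 5)(s + 2):
3(s + 2) + 6(s - 5) = -3(s - 5)(s + 2).
Expand and collect terms: -3s² + 54 = 0.
By the quadratic formula, s = (0 ± √648) / -6, so s ≈ -4.2426 or s ≈ 4.2426.
Neither value makes a denominator zero (s ≠ 5, s ≠ -2), so both are valid.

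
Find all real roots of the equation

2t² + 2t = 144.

t = -9 or t = 8

Bring every term to one side: 2t² + 2t - 144 = 0.
Factor: 2(t - 8)(t + 9) = 0.
So t = 8 or t = -9.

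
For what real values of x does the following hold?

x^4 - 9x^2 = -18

x = -2.4495 or x = -1.7321 or x = 1.7321 or x = 2.4495

Let u = x^2. The equation becomes u^2 - 9u + 18 = 0.
Factor: (u - 3)(u - 6) = 0, so u = 3 or u = 6.
x^2 = 3 gives x = +/-sqrt(3) ~= +/-1.7321.
x^2 = 6 gives x = +/-sqrt(6) ~= +/-2.4495.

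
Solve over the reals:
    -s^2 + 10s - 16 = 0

Factor: -1(s - 8)(s - 2) = 0.
So s = 8 or s = 2.

s = 2 or s = 8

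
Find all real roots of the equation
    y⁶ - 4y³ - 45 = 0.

Let u = y³. The equation becomes u² - 4u - 45 = 0.
Factor: (u + 5)(u - 9) = 0, so u = -5 or u = 9.
y³ = -5 gives y = -∛(5) ≈ -1.71.
y³ = 9 gives y = ∛(9) ≈ 2.0801.

y = -1.71 or y = 2.0801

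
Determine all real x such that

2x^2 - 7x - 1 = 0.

x = -0.1375 or x = 3.6375

Discriminant: (-7)^2 - 4*2*(-1) = 57.
Quadratic formula: x = (7 +/- sqrt(57)) / 4.
So x = 7/4 + sqrt(57)/4 ~= 3.6375 or x = 7/4 - sqrt(57)/4 ~= -0.1375.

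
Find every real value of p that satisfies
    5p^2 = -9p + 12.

p = -2.6916 or p = 0.8916

Rearrange to standard form: 5p^2 + 9p - 12 = 0.
Discriminant: (9)^2 - 4*5*(-12) = 321.
Quadratic formula: p = (-9 +/- sqrt(321)) / 10.
So p = -9/10 + sqrt(321)/10 ~= 0.8916 or p = -sqrt(321)/10 - 9/10 ~= -2.6916.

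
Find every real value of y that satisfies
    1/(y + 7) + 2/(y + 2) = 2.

Multiply both sides by (y + 7)(y + 2):
(y + 2) + 2(y + 7) = 2(y + 7)(y + 2).
Expand and collect terms: 2y² + 15y + 12 = 0.
By the quadratic formula, y = (-15 ± √129) / 4, so y ≈ -0.9105 or y ≈ -6.5895.
Neither value makes a denominator zero (y ≠ -7, y ≠ -2), so both are valid.

y = -6.5895 or y = -0.9105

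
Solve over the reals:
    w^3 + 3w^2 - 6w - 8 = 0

w = -4 or w = -1 or w = 2

Possible rational roots are divisors of -8. Testing w = -1 gives 0, so (w + 1) is a factor.
Divide: w^3 + 3w^2 - 6w - 8 = (w + 1)(w^2 + 2w - 8).
Factor the quadratic: w = 2 or w = -4.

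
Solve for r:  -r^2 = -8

r = -2.8284 or r = 2.8284

Rearrange to standard form: -r^2 + 8 = 0.
Discriminant: (0)^2 - 4*(-1)*8 = 32.
Quadratic formula: r = (0 +/- sqrt(32)) / (-2).
So r = -2*sqrt(2) ~= -2.8284 or r = 2*sqrt(2) ~= 2.8284.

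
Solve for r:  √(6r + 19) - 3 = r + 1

Isolate the radical: √(6r + 19) = r + 4.
Square both sides: 6r + 19 = (r + 4)².
Expand and rearrange: r² + 2r - 3 = 0.
Solving gives r = 1 or r = -3.
Check each candidate in the original equation:
  r = 1: √(25) = 5, while r + 4 = 5 — valid.
  r = -3: √(1) = 1, while r + 4 = 1 — valid.

r = -3 or r = 1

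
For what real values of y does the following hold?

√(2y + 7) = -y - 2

y = -3

Square both sides: 2y + 7 = (-y - 2)².
Expand and rearrange: y² + 2y - 3 = 0.
Solving gives y = 1 or y = -3.
Check each candidate in the original equation:
  y = 1: √(9) = 3, while -y - 2 = -3 — extraneous.
  y = -3: √(1) = 1, while -y - 2 = 1 — valid.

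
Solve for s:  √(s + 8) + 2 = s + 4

Isolate the radical: √(s + 8) = s + 2.
Square both sides: s + 8 = (s + 2)².
Expand and rearrange: s² + 3s - 4 = 0.
Solving gives s = 1 or s = -4.
Check each candidate in the original equation:
  s = 1: √(9) = 3, while s + 2 = 3 — valid.
  s = -4: √(4) = 2, while s + 2 = -2 — extraneous.

s = 1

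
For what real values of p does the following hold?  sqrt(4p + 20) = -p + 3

p = -1

Square both sides: 4p + 20 = (-p + 3)^2.
Expand and rearrange: p^2 - 10p - 11 = 0.
Solving gives p = 11 or p = -1.
Check each candidate in the original equation:
  p = 11: sqrt(64) = 8, while -p + 3 = -8 — extraneous.
  p = -1: sqrt(16) = 4, while -p + 3 = 4 — valid.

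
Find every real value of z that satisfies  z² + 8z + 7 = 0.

Factor: (z + 7)(z + 1) = 0.
So z = -7 or z = -1.

z = -7 or z = -1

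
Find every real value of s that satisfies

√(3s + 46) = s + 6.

s = 1

Square both sides: 3s + 46 = (s + 6)².
Expand and rearrange: s² + 9s - 10 = 0.
Solving gives s = 1 or s = -10.
Check each candidate in the original equation:
  s = 1: √(49) = 7, while s + 6 = 7 — valid.
  s = -10: √(16) = 4, while s + 6 = -4 — extraneous.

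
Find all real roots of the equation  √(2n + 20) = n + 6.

Square both sides: 2n + 20 = (n + 6)².
Expand and rearrange: n² + 10n + 16 = 0.
Solving gives n = -2 or n = -8.
Check each candidate in the original equation:
  n = -2: √(16) = 4, while n + 6 = 4 — valid.
  n = -8: √(4) = 2, while n + 6 = -2 — extraneous.

n = -2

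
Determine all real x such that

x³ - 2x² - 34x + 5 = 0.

x = -5 or x = 0.1459 or x = 6.8541

Possible rational roots are divisors of 5. Testing x = -5 gives 0, so (x + 5) is a factor.
Divide: x³ - 2x² - 34x + 5 = (x + 5)(x² - 7x + 1).
Apply the quadratic formula to x² - 7x + 1 = 0: x = (7 ± √45)/2, i.e. x ≈ 6.8541 or x ≈ 0.1459.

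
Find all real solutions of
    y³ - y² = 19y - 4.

Rearrange: y³ - y² - 19y + 4 = 0.
Possible rational roots are divisors of 4. Testing y = -4 gives 0, so (y + 4) is a factor.
Divide: y³ - y² - 19y + 4 = (y + 4)(y² - 5y + 1).
Apply the quadratic formula to y² - 5y + 1 = 0: y = (5 ± √21)/2, i.e. y ≈ 4.7913 or y ≈ 0.2087.

y = -4 or y = 0.2087 or y = 4.7913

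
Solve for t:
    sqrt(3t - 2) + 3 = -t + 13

Isolate the radical: sqrt(3t - 2) = -t + 10.
Square both sides: 3t - 2 = (-t + 10)^2.
Expand and rearrange: t^2 - 23t + 102 = 0.
Solving gives t = 17 or t = 6.
Check each candidate in the original equation:
  t = 17: sqrt(49) = 7, while -t + 10 = -7 — extraneous.
  t = 6: sqrt(16) = 4, while -t + 10 = 4 — valid.

t = 6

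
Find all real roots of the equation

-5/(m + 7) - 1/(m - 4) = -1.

Multiply both sides by (m + 7)(m - 4):
-5(m - 4) - (m + 7) = -(m + 7)(m - 4).
Expand and collect terms: -m^2 + 3m + 15 = 0.
By the quadratic formula, m = (-3 +/- sqrt(69)) / -2, so m ~= -2.6533 or m ~= 5.6533.
Neither value makes a denominator zero (m != -7, m != 4), so both are valid.

m = -2.6533 or m = 5.6533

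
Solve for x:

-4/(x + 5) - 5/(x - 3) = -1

x = -2.8443 or x = 9.8443

Multiply both sides by (x + 5)(x - 3):
-4(x - 3) - 5(x + 5) = -(x + 5)(x - 3).
Expand and collect terms: -x² + 7x + 28 = 0.
By the quadratic formula, x = (-7 ± √161) / -2, so x ≈ -2.8443 or x ≈ 9.8443.
Neither value makes a denominator zero (x ≠ -5, x ≠ 3), so both are valid.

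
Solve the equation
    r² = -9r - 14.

Bring every term to one side: r² + 9r + 14 = 0.
Factor: (r + 7)(r + 2) = 0.
So r = -7 or r = -2.

r = -7 or r = -2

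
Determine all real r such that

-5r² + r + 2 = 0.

r = -0.5403 or r = 0.7403

Discriminant: (1)² − 4·(-5)·2 = 41.
Quadratic formula: r = (-1 ± √41) / (-10).
So r = 1/10 - √(41)/10 ≈ -0.5403 or r = 1/10 + √(41)/10 ≈ 0.7403.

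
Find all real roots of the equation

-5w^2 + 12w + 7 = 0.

Discriminant: (12)^2 - 4*(-5)*7 = 284.
Quadratic formula: w = (-12 +/- sqrt(284)) / (-10).
So w = 6/5 - sqrt(71)/5 ~= -0.4852 or w = 6/5 + sqrt(71)/5 ~= 2.8852.

w = -0.4852 or w = 2.8852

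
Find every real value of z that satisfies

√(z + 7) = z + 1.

Square both sides: z + 7 = (z + 1)².
Expand and rearrange: z² + z - 6 = 0.
Solving gives z = 2 or z = -3.
Check each candidate in the original equation:
  z = 2: √(9) = 3, while z + 1 = 3 — valid.
  z = -3: √(4) = 2, while z + 1 = -2 — extraneous.

z = 2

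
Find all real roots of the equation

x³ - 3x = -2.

Rearrange: x³ - 3x + 2 = 0.
Possible rational roots are divisors of 2. Testing x = -2 gives 0, so (x + 2) is a factor.
Divide: x³ - 3x + 2 = (x + 2)(x² - 2x + 1).
The quadratic has the repeated root x = 1.

x = -2 or x = 1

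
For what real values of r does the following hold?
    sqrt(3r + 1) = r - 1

r = 5

Square both sides: 3r + 1 = (r - 1)^2.
Expand and rearrange: r^2 - 5r = 0.
Solving gives r = 5 or r = 0.
Check each candidate in the original equation:
  r = 5: sqrt(16) = 4, while r - 1 = 4 — valid.
  r = 0: sqrt(1) = 1, while r - 1 = -1 — extraneous.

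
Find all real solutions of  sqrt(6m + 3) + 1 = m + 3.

Isolate the radical: sqrt(6m + 3) = m + 2.
Square both sides: 6m + 3 = (m + 2)^2.
Expand and rearrange: m^2 - 2m + 1 = 0.
This gives the repeated root m = 1.
Check in the original equation:
  m = 1: sqrt(9) = 3, while m + 2 = 3 — valid.

m = 1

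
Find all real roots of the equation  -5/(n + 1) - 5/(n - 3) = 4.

n = -2.6085 or n = 2.1085

Multiply both sides by (n + 1)(n - 3):
-5(n - 3) - 5(n + 1) = 4(n + 1)(n - 3).
Expand and collect terms: 4n² + 2n - 22 = 0.
By the quadratic formula, n = (-2 ± √356) / 8, so n ≈ 2.1085 or n ≈ -2.6085.
Neither value makes a denominator zero (n ≠ -1, n ≠ 3), so both are valid.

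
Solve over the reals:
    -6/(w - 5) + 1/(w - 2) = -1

w = 1.6411 or w = 10.3589

Multiply both sides by (w - 5)(w - 2):
-6(w - 2) + (w - 5) = -(w - 5)(w - 2).
Expand and collect terms: -w² + 12w - 17 = 0.
By the quadratic formula, w = (-12 ± √76) / -2, so w ≈ 1.6411 or w ≈ 10.3589.
Neither value makes a denominator zero (w ≠ 5, w ≠ 2), so both are valid.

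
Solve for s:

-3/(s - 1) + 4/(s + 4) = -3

Multiply both sides by (s - 1)(s + 4):
-3(s + 4) + 4(s - 1) = -3(s - 1)(s + 4).
Expand and collect terms: -3s^2 - 10s + 28 = 0.
By the quadratic formula, s = (10 +/- sqrt(436)) / -6, so s ~= -5.1468 or s ~= 1.8134.
Neither value makes a denominator zero (s != 1, s != -4), so both are valid.

s = -5.1468 or s = 1.8134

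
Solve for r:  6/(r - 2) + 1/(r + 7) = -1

r = -9.1623 or r = -2.8377

Multiply both sides by (r - 2)(r + 7):
6(r + 7) + (r - 2) = -(r - 2)(r + 7).
Expand and collect terms: -r² - 12r - 26 = 0.
By the quadratic formula, r = (12 ± √40) / -2, so r ≈ -9.1623 or r ≈ -2.8377.
Neither value makes a denominator zero (r ≠ 2, r ≠ -7), so both are valid.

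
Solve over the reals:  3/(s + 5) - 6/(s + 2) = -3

s = -5.6458 or s = -0.3542

Multiply both sides by (s + 5)(s + 2):
3(s + 2) - 6(s + 5) = -3(s + 5)(s + 2).
Expand and collect terms: -3s^2 - 18s - 6 = 0.
By the quadratic formula, s = (18 +/- sqrt(252)) / -6, so s ~= -5.6458 or s ~= -0.3542.
Neither value makes a denominator zero (s != -5, s != -2), so both are valid.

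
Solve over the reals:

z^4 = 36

Let u = z^2. The equation becomes u^2 - 36 = 0.
Factor: (u - 6)(u + 6) = 0, so u = 6 or u = -6.
z^2 = 6 gives z = +/-sqrt(6) ~= +/-2.4495.
z^2 = -6 < 0 has no real solution.

z = -2.4495 or z = 2.4495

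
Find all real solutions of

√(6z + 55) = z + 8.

z = -1

Square both sides: 6z + 55 = (z + 8)².
Expand and rearrange: z² + 10z + 9 = 0.
Solving gives z = -1 or z = -9.
Check each candidate in the original equation:
  z = -1: √(49) = 7, while z + 8 = 7 — valid.
  z = -9: √(1) = 1, while z + 8 = -1 — extraneous.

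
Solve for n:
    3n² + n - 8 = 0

Discriminant: (1)² − 4·3·(-8) = 97.
Quadratic formula: n = (-1 ± √97) / 6.
So n = -1/6 + √(97)/6 ≈ 1.4748 or n = -√(97)/6 - 1/6 ≈ -1.8081.

n = -1.8081 or n = 1.4748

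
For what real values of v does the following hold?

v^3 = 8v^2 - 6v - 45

v = -1.8541 or v = 4.8541 or v = 5

Rearrange: v^3 - 8v^2 + 6v + 45 = 0.
Possible rational roots are divisors of 45. Testing v = 5 gives 0, so (v - 5) is a factor.
Divide: v^3 - 8v^2 + 6v + 45 = (v - 5)(v^2 - 3v - 9).
Apply the quadratic formula to v^2 - 3v - 9 = 0: v = (3 +/- sqrt(45))/2, i.e. v ~= 4.8541 or v ~= -1.8541.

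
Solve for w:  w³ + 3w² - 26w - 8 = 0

w = -6.7016 or w = -0.2984 or w = 4

Possible rational roots are divisors of -8. Testing w = 4 gives 0, so (w - 4) is a factor.
Divide: w³ + 3w² - 26w - 8 = (w - 4)(w² + 7w + 2).
Apply the quadratic formula to w² + 7w + 2 = 0: w = (-7 ± √41)/2, i.e. w ≈ -0.2984 or w ≈ -6.7016.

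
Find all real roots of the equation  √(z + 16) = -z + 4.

z = 0

Square both sides: z + 16 = (-z + 4)².
Expand and rearrange: z² - 9z = 0.
Solving gives z = 9 or z = 0.
Check each candidate in the original equation:
  z = 9: √(25) = 5, while -z + 4 = -5 — extraneous.
  z = 0: √(16) = 4, while -z + 4 = 4 — valid.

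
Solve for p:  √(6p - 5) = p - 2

p = 9

Square both sides: 6p - 5 = (p - 2)².
Expand and rearrange: p² - 10p + 9 = 0.
Solving gives p = 9 or p = 1.
Check each candidate in the original equation:
  p = 9: √(49) = 7, while p - 2 = 7 — valid.
  p = 1: √(1) = 1, while p - 2 = -1 — extraneous.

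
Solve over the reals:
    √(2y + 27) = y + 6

Square both sides: 2y + 27 = (y + 6)².
Expand and rearrange: y² + 10y + 9 = 0.
Solving gives y = -1 or y = -9.
Check each candidate in the original equation:
  y = -1: √(25) = 5, while y + 6 = 5 — valid.
  y = -9: √(9) = 3, while y + 6 = -3 — extraneous.

y = -1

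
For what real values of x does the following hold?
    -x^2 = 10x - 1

Rearrange to standard form: -x^2 - 10x + 1 = 0.
Discriminant: (-10)^2 - 4*(-1)*1 = 104.
Quadratic formula: x = (10 +/- sqrt(104)) / (-2).
So x = -sqrt(26) - 5 ~= -10.099 or x = -5 + sqrt(26) ~= 0.099.

x = -10.099 or x = 0.099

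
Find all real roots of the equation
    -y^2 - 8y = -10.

Rearrange to standard form: -y^2 - 8y + 10 = 0.
Discriminant: (-8)^2 - 4*(-1)*10 = 104.
Quadratic formula: y = (8 +/- sqrt(104)) / (-2).
So y = -sqrt(26) - 4 ~= -9.099 or y = -4 + sqrt(26) ~= 1.099.

y = -9.099 or y = 1.099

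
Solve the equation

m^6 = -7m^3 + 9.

m = -2.0091 or m = 1.0353

Let u = m^3. The equation becomes u^2 + 7u - 9 = 0.
By the quadratic formula, u = -7/2 + sqrt(85)/2 or u = -sqrt(85)/2 - 7/2.
m^3 = -7/2 + sqrt(85)/2 gives m = (-7/2 + sqrt(85)/2)^(1/3) ~= 1.0353.
m^3 = -sqrt(85)/2 - 7/2 gives m = -(7/2 + sqrt(85)/2)^(1/3) ~= -2.0091.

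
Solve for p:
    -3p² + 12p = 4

Rearrange to standard form: -3p² + 12p - 4 = 0.
Discriminant: (12)² − 4·(-3)·(-4) = 96.
Quadratic formula: p = (-12 ± √96) / (-6).
So p = 2 - 2·√(6)/3 ≈ 0.367 or p = 2·√(6)/3 + 2 ≈ 3.633.

p = 0.367 or p = 3.633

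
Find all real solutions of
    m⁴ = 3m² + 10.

Let u = m². The equation becomes u² - 3u - 10 = 0.
Factor: (u + 2)(u - 5) = 0, so u = -2 or u = 5.
m² = -2 < 0 has no real solution.
m² = 5 gives m = ±√(5) ≈ ±2.2361.

m = -2.2361 or m = 2.2361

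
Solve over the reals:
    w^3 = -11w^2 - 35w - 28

Rearrange: w^3 + 11w^2 + 35w + 28 = 0.
Possible rational roots are divisors of 28. Testing w = -4 gives 0, so (w + 4) is a factor.
Divide: w^3 + 11w^2 + 35w + 28 = (w + 4)(w^2 + 7w + 7).
Apply the quadratic formula to w^2 + 7w + 7 = 0: w = (-7 +/- sqrt(21))/2, i.e. w ~= -1.2087 or w ~= -5.7913.

w = -5.7913 or w = -4 or w = -1.2087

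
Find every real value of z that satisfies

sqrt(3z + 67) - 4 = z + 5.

z = -1

Isolate the radical: sqrt(3z + 67) = z + 9.
Square both sides: 3z + 67 = (z + 9)^2.
Expand and rearrange: z^2 + 15z + 14 = 0.
Solving gives z = -1 or z = -14.
Check each candidate in the original equation:
  z = -1: sqrt(64) = 8, while z + 9 = 8 — valid.
  z = -14: sqrt(25) = 5, while z + 9 = -5 — extraneous.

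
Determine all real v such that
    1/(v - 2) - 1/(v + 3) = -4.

Multiply both sides by (v - 2)(v + 3):
(v + 3) - (v - 2) = -4(v - 2)(v + 3).
Expand and collect terms: -4v² - 4v + 19 = 0.
By the quadratic formula, v = (4 ± √320) / -8, so v ≈ -2.7361 or v ≈ 1.7361.
Neither value makes a denominator zero (v ≠ 2, v ≠ -3), so both are valid.

v = -2.7361 or v = 1.7361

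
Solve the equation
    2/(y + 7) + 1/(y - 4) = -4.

y = -7.5111 or y = 3.7611

Multiply both sides by (y + 7)(y - 4):
2(y - 4) + (y + 7) = -4(y + 7)(y - 4).
Expand and collect terms: -4y^2 - 15y + 113 = 0.
By the quadratic formula, y = (15 +/- sqrt(2033)) / -8, so y ~= -7.5111 or y ~= 3.7611.
Neither value makes a denominator zero (y != -7, y != 4), so both are valid.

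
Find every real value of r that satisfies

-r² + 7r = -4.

Rearrange to standard form: -r² + 7r + 4 = 0.
Discriminant: (7)² − 4·(-1)·4 = 65.
Quadratic formula: r = (-7 ± √65) / (-2).
So r = 7/2 - √(65)/2 ≈ -0.5311 or r = 7/2 + √(65)/2 ≈ 7.5311.

r = -0.5311 or r = 7.5311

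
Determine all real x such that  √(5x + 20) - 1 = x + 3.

x = -4 or x = 1

Isolate the radical: √(5x + 20) = x + 4.
Square both sides: 5x + 20 = (x + 4)².
Expand and rearrange: x² + 3x - 4 = 0.
Solving gives x = 1 or x = -4.
Check each candidate in the original equation:
  x = 1: √(25) = 5, while x + 4 = 5 — valid.
  x = -4: √(0) = 0, while x + 4 = 0 — valid.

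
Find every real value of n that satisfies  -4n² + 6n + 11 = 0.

n = -1.07 or n = 2.57

Discriminant: (6)² − 4·(-4)·11 = 212.
Quadratic formula: n = (-6 ± √212) / (-8).
So n = 3/4 - √(53)/4 ≈ -1.07 or n = 3/4 + √(53)/4 ≈ 2.57.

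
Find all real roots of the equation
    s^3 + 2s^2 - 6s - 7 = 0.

s = -3.1926 or s = -1 or s = 2.1926

Possible rational roots are divisors of -7. Testing s = -1 gives 0, so (s + 1) is a factor.
Divide: s^3 + 2s^2 - 6s - 7 = (s + 1)(s^2 + s - 7).
Apply the quadratic formula to s^2 + s - 7 = 0: s = (-1 +/- sqrt(29))/2, i.e. s ~= 2.1926 or s ~= -3.1926.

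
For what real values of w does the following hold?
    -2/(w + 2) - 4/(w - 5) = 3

Multiply both sides by (w + 2)(w - 5):
-2(w - 5) - 4(w + 2) = 3(w + 2)(w - 5).
Expand and collect terms: 3w^2 - 3w - 32 = 0.
By the quadratic formula, w = (3 +/- sqrt(393)) / 6, so w ~= 3.804 or w ~= -2.804.
Neither value makes a denominator zero (w != -2, w != 5), so both are valid.

w = -2.804 or w = 3.804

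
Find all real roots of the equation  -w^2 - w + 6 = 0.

w = -3 or w = 2

Factor: -1(w - 2)(w + 3) = 0.
So w = 2 or w = -3.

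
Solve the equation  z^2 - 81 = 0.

Factor: (z + 9)(z - 9) = 0.
So z = -9 or z = 9.

z = -9 or z = 9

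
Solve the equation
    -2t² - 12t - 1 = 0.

t = -5.9155 or t = -0.0845

Discriminant: (-12)² − 4·(-2)·(-1) = 136.
Quadratic formula: t = (12 ± √136) / (-4).
So t = -3 - √(34)/2 ≈ -5.9155 or t = -3 + √(34)/2 ≈ -0.0845.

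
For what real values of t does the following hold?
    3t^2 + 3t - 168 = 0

t = -8 or t = 7

Factor: 3(t + 8)(t - 7) = 0.
So t = -8 or t = 7.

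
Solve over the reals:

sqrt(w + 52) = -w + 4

w = -3

Square both sides: w + 52 = (-w + 4)^2.
Expand and rearrange: w^2 - 9w - 36 = 0.
Solving gives w = 12 or w = -3.
Check each candidate in the original equation:
  w = 12: sqrt(64) = 8, while -w + 4 = -8 — extraneous.
  w = -3: sqrt(49) = 7, while -w + 4 = 7 — valid.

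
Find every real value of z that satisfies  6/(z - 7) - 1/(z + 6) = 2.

Multiply both sides by (z - 7)(z + 6):
6(z + 6) - (z - 7) = 2(z - 7)(z + 6).
Expand and collect terms: 2z² - 7z - 127 = 0.
By the quadratic formula, z = (7 ± √1065) / 4, so z ≈ 9.9086 or z ≈ -6.4086.
Neither value makes a denominator zero (z ≠ 7, z ≠ -6), so both are valid.

z = -6.4086 or z = 9.9086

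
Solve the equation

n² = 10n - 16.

Bring every term to one side: n² - 10n + 16 = 0.
Factor: (n - 2)(n - 8) = 0.
So n = 2 or n = 8.

n = 2 or n = 8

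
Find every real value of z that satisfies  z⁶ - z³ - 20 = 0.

z = -1.5874 or z = 1.71

Let u = z³. The equation becomes u² - u - 20 = 0.
Factor: (u + 4)(u - 5) = 0, so u = -4 or u = 5.
z³ = -4 gives z = -∛(4) ≈ -1.5874.
z³ = 5 gives z = ∛(5) ≈ 1.71.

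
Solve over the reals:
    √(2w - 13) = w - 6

Square both sides: 2w - 13 = (w - 6)².
Expand and rearrange: w² - 14w + 49 = 0.
This gives the repeated root w = 7.
Check in the original equation:
  w = 7: √(1) = 1, while w - 6 = 1 — valid.

w = 7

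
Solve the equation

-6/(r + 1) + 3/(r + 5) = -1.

Multiply both sides by (r + 1)(r + 5):
-6(r + 5) + 3(r + 1) = -(r + 1)(r + 5).
Expand and collect terms: -r^2 - 3r + 22 = 0.
By the quadratic formula, r = (3 +/- sqrt(97)) / -2, so r ~= -6.4244 or r ~= 3.4244.
Neither value makes a denominator zero (r != -1, r != -5), so both are valid.

r = -6.4244 or r = 3.4244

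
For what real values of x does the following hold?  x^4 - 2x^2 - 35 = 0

x = -2.6458 or x = 2.6458

Let u = x^2. The equation becomes u^2 - 2u - 35 = 0.
Factor: (u + 5)(u - 7) = 0, so u = -5 or u = 7.
x^2 = -5 < 0 has no real solution.
x^2 = 7 gives x = +/-sqrt(7) ~= +/-2.6458.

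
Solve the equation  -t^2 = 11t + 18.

Bring every term to one side: -t^2 - 11t - 18 = 0.
Factor: -1(t + 2)(t + 9) = 0.
So t = -2 or t = -9.

t = -9 or t = -2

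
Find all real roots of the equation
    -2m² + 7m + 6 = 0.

Discriminant: (7)² − 4·(-2)·6 = 97.
Quadratic formula: m = (-7 ± √97) / (-4).
So m = 7/4 - √(97)/4 ≈ -0.7122 or m = 7/4 + √(97)/4 ≈ 4.2122.

m = -0.7122 or m = 4.2122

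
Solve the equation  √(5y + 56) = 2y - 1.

y = 5

Square both sides: 5y + 56 = (2y - 1)².
Expand and rearrange: 4y² - 9y - 55 = 0.
Solving gives y = 5 or y = -2.75.
Check each candidate in the original equation:
  y = 5: √(81) = 9, while 2y - 1 = 9 — valid.
  y = -2.75: √(42.25) = 6.5, while 2y - 1 = -6.5 — extraneous.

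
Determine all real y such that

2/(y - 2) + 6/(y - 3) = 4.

y = 2.1771 or y = 4.8229

Multiply both sides by (y - 2)(y - 3):
2(y - 3) + 6(y - 2) = 4(y - 2)(y - 3).
Expand and collect terms: 4y^2 - 28y + 42 = 0.
By the quadratic formula, y = (28 +/- sqrt(112)) / 8, so y ~= 4.8229 or y ~= 2.1771.
Neither value makes a denominator zero (y != 2, y != 3), so both are valid.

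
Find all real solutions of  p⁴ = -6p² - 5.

Let u = p². The equation becomes u² + 6u + 5 = 0.
Factor: (u + 1)(u + 5) = 0, so u = -1 or u = -5.
p² = -1 < 0 has no real solution.
p² = -5 < 0 has no real solution.

No real solutions.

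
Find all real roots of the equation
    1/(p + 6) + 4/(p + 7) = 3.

Multiply both sides by (p + 6)(p + 7):
(p + 7) + 4(p + 6) = 3(p + 6)(p + 7).
Expand and collect terms: 3p² + 34p + 95 = 0.
Factor or apply the quadratic formula: p = -5 or p = -6.3333.
Neither value makes a denominator zero (p ≠ -6, p ≠ -7), so both are valid.

p = -6.3333 or p = -5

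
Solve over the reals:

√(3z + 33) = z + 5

Square both sides: 3z + 33 = (z + 5)².
Expand and rearrange: z² + 7z - 8 = 0.
Solving gives z = 1 or z = -8.
Check each candidate in the original equation:
  z = 1: √(36) = 6, while z + 5 = 6 — valid.
  z = -8: √(9) = 3, while z + 5 = -3 — extraneous.

z = 1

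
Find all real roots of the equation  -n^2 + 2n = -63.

n = -7 or n = 9

Bring every term to one side: -n^2 + 2n + 63 = 0.
Factor: -1(n + 7)(n - 9) = 0.
So n = -7 or n = 9.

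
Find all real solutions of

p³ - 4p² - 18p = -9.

Rearrange: p³ - 4p² - 18p + 9 = 0.
Possible rational roots are divisors of 9. Testing p = -3 gives 0, so (p + 3) is a factor.
Divide: p³ - 4p² - 18p + 9 = (p + 3)(p² - 7p + 3).
Apply the quadratic formula to p² - 7p + 3 = 0: p = (7 ± √37)/2, i.e. p ≈ 6.5414 or p ≈ 0.4586.

p = -3 or p = 0.4586 or p = 6.5414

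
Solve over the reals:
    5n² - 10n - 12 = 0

n = -0.8439 or n = 2.8439

Discriminant: (-10)² − 4·5·(-12) = 340.
Quadratic formula: n = (10 ± √340) / 10.
So n = 1 + √(85)/5 ≈ 2.8439 or n = 1 - √(85)/5 ≈ -0.8439.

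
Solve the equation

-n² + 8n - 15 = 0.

Factor: -1(n - 5)(n - 3) = 0.
So n = 5 or n = 3.

n = 3 or n = 5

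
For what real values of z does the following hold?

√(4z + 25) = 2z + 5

Square both sides: 4z + 25 = (2z + 5)².
Expand and rearrange: 4z² + 16z = 0.
Solving gives z = 0 or z = -4.
Check each candidate in the original equation:
  z = 0: √(25) = 5, while 2z + 5 = 5 — valid.
  z = -4: √(9) = 3, while 2z + 5 = -3 — extraneous.

z = 0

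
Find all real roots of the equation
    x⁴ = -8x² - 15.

Let u = x². The equation becomes u² + 8u + 15 = 0.
Factor: (u + 5)(u + 3) = 0, so u = -5 or u = -3.
x² = -5 < 0 has no real solution.
x² = -3 < 0 has no real solution.

No real solutions.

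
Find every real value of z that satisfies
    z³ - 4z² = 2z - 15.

z = -1.7913 or z = 2.7913 or z = 3

Rearrange: z³ - 4z² - 2z + 15 = 0.
Possible rational roots are divisors of 15. Testing z = 3 gives 0, so (z - 3) is a factor.
Divide: z³ - 4z² - 2z + 15 = (z - 3)(z² - z - 5).
Apply the quadratic formula to z² - z - 5 = 0: z = (1 ± √21)/2, i.e. z ≈ 2.7913 or z ≈ -1.7913.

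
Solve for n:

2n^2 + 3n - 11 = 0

n = -3.2122 or n = 1.7122

Discriminant: (3)^2 - 4*2*(-11) = 97.
Quadratic formula: n = (-3 +/- sqrt(97)) / 4.
So n = -3/4 + sqrt(97)/4 ~= 1.7122 or n = -sqrt(97)/4 - 3/4 ~= -3.2122.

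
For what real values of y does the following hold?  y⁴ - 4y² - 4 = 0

Let u = y². The equation becomes u² - 4u - 4 = 0.
By the quadratic formula, u = 2 + 2·√(2) or u = 2 - 2·√(2).
y² = 2 + 2·√(2) gives y = ±√(2 + 2·√(2)) ≈ ±2.1974.
y² = 2 - 2·√(2) < 0 has no real solution.

y = -2.1974 or y = 2.1974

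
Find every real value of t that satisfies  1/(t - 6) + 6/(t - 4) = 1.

Multiply both sides by (t - 6)(t - 4):
(t - 4) + 6(t - 6) = (t - 6)(t - 4).
Expand and collect terms: t^2 - 17t + 64 = 0.
By the quadratic formula, t = (17 +/- sqrt(33)) / 2, so t ~= 11.3723 or t ~= 5.6277.
Neither value makes a denominator zero (t != 6, t != 4), so both are valid.

t = 5.6277 or t = 11.3723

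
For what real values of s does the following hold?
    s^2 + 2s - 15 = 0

s = -5 or s = 3

Factor: (s + 5)(s - 3) = 0.
So s = -5 or s = 3.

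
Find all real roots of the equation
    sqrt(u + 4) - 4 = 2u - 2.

Isolate the radical: sqrt(u + 4) = 2u + 2.
Square both sides: u + 4 = (2u + 2)^2.
Expand and rearrange: 4u^2 + 7u = 0.
Solving gives u = 0 or u = -1.75.
Check each candidate in the original equation:
  u = 0: sqrt(4) = 2, while 2u + 2 = 2 — valid.
  u = -1.75: sqrt(2.25) = 1.5, while 2u + 2 = -1.5 — extraneous.

u = 0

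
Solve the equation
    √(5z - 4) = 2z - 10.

z = 8

Square both sides: 5z - 4 = (2z - 10)².
Expand and rearrange: 4z² - 45z + 104 = 0.
Solving gives z = 8 or z = 3.25.
Check each candidate in the original equation:
  z = 8: √(36) = 6, while 2z - 10 = 6 — valid.
  z = 3.25: √(12.25) = 3.5, while 2z - 10 = -3.5 — extraneous.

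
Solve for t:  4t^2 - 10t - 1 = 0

t = -0.0963 or t = 2.5963

Discriminant: (-10)^2 - 4*4*(-1) = 116.
Quadratic formula: t = (10 +/- sqrt(116)) / 8.
So t = 5/4 + sqrt(29)/4 ~= 2.5963 or t = 5/4 - sqrt(29)/4 ~= -0.0963.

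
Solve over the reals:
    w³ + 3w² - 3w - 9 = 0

Possible rational roots are divisors of -9. Testing w = -3 gives 0, so (w + 3) is a factor.
Divide: w³ + 3w² - 3w - 9 = (w + 3)(w² - 3).
Apply the quadratic formula to w² - 3 = 0: w = (0 ± √12)/2, i.e. w ≈ 1.7321 or w ≈ -1.7321.

w = -3 or w = -1.7321 or w = 1.7321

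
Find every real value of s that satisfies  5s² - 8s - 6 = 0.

Discriminant: (-8)² − 4·5·(-6) = 184.
Quadratic formula: s = (8 ± √184) / 10.
So s = 4/5 + √(46)/5 ≈ 2.1565 or s = 4/5 - √(46)/5 ≈ -0.5565.

s = -0.5565 or s = 2.1565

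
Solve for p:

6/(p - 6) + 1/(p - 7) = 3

p = 6.7847 or p = 8.5486

Multiply both sides by (p - 6)(p - 7):
6(p - 7) + (p - 6) = 3(p - 6)(p - 7).
Expand and collect terms: 3p² - 46p + 174 = 0.
By the quadratic formula, p = (46 ± √28) / 6, so p ≈ 8.5486 or p ≈ 6.7847.
Neither value makes a denominator zero (p ≠ 6, p ≠ 7), so both are valid.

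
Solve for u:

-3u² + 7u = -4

Rearrange to standard form: -3u² + 7u + 4 = 0.
Discriminant: (7)² − 4·(-3)·4 = 97.
Quadratic formula: u = (-7 ± √97) / (-6).
So u = 7/6 - √(97)/6 ≈ -0.4748 or u = 7/6 + √(97)/6 ≈ 2.8081.

u = -0.4748 or u = 2.8081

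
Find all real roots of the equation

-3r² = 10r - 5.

Rearrange to standard form: -3r² - 10r + 5 = 0.
Discriminant: (-10)² − 4·(-3)·5 = 160.
Quadratic formula: r = (10 ± √160) / (-6).
So r = -2·√(10)/3 - 5/3 ≈ -3.7749 or r = -5/3 + 2·√(10)/3 ≈ 0.4415.

r = -3.7749 or r = 0.4415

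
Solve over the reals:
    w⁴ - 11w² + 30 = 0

Let u = w². The equation becomes u² - 11u + 30 = 0.
Factor: (u - 6)(u - 5) = 0, so u = 6 or u = 5.
w² = 6 gives w = ±√(6) ≈ ±2.4495.
w² = 5 gives w = ±√(5) ≈ ±2.2361.

w = -2.4495 or w = -2.2361 or w = 2.2361 or w = 2.4495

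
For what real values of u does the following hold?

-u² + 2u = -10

u = -2.3166 or u = 4.3166

Rearrange to standard form: -u² + 2u + 10 = 0.
Discriminant: (2)² − 4·(-1)·10 = 44.
Quadratic formula: u = (-2 ± √44) / (-2).
So u = 1 - √(11) ≈ -2.3166 or u = 1 + √(11) ≈ 4.3166.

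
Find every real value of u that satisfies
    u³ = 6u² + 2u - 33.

u = -2.1401 or u = 3 or u = 5.1401

Rearrange: u³ - 6u² - 2u + 33 = 0.
Possible rational roots are divisors of 33. Testing u = 3 gives 0, so (u - 3) is a factor.
Divide: u³ - 6u² - 2u + 33 = (u - 3)(u² - 3u - 11).
Apply the quadratic formula to u² - 3u - 11 = 0: u = (3 ± √53)/2, i.e. u ≈ 5.1401 or u ≈ -2.1401.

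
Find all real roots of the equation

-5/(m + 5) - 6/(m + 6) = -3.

m = -5.5226 or m = -1.8107

Multiply both sides by (m + 5)(m + 6):
-5(m + 6) - 6(m + 5) = -3(m + 5)(m + 6).
Expand and collect terms: -3m² - 22m - 30 = 0.
By the quadratic formula, m = (22 ± √124) / -6, so m ≈ -5.5226 or m ≈ -1.8107.
Neither value makes a denominator zero (m ≠ -5, m ≠ -6), so both are valid.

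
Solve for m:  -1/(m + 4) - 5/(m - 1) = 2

Multiply both sides by (m + 4)(m - 1):
-(m - 1) - 5(m + 4) = 2(m + 4)(m - 1).
Expand and collect terms: 2m² + 12m + 11 = 0.
By the quadratic formula, m = (-12 ± √56) / 4, so m ≈ -1.1292 or m ≈ -4.8708.
Neither value makes a denominator zero (m ≠ -4, m ≠ 1), so both are valid.

m = -4.8708 or m = -1.1292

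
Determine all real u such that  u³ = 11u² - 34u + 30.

u = 1.5505 or u = 3 or u = 6.4495

Rearrange: u³ - 11u² + 34u - 30 = 0.
Possible rational roots are divisors of -30. Testing u = 3 gives 0, so (u - 3) is a factor.
Divide: u³ - 11u² + 34u - 30 = (u - 3)(u² - 8u + 10).
Apply the quadratic formula to u² - 8u + 10 = 0: u = (8 ± √24)/2, i.e. u ≈ 6.4495 or u ≈ 1.5505.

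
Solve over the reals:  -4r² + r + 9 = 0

r = -1.3802 or r = 1.6302

Discriminant: (1)² − 4·(-4)·9 = 145.
Quadratic formula: r = (-1 ± √145) / (-8).
So r = 1/8 - √(145)/8 ≈ -1.3802 or r = 1/8 + √(145)/8 ≈ 1.6302.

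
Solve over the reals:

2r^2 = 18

Bring every term to one side: 2r^2 - 18 = 0.
Factor: 2(r + 3)(r - 3) = 0.
So r = -3 or r = 3.

r = -3 or r = 3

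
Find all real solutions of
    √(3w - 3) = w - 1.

w = 1 or w = 4

Square both sides: 3w - 3 = (w - 1)².
Expand and rearrange: w² - 5w + 4 = 0.
Solving gives w = 4 or w = 1.
Check each candidate in the original equation:
  w = 4: √(9) = 3, while w - 1 = 3 — valid.
  w = 1: √(0) = 0, while w - 1 = 0 — valid.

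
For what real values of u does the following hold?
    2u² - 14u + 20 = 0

Factor: 2(u - 5)(u - 2) = 0.
So u = 5 or u = 2.

u = 2 or u = 5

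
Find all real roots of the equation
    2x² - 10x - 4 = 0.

Discriminant: (-10)² − 4·2·(-4) = 132.
Quadratic formula: x = (10 ± √132) / 4.
So x = 5/2 + √(33)/2 ≈ 5.3723 or x = 5/2 - √(33)/2 ≈ -0.3723.

x = -0.3723 or x = 5.3723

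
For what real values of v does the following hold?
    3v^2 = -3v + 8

v = -2.2078 or v = 1.2078

Rearrange to standard form: 3v^2 + 3v - 8 = 0.
Discriminant: (3)^2 - 4*3*(-8) = 105.
Quadratic formula: v = (-3 +/- sqrt(105)) / 6.
So v = -1/2 + sqrt(105)/6 ~= 1.2078 or v = -sqrt(105)/6 - 1/2 ~= -2.2078.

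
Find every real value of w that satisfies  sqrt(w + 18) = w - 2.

w = 7

Square both sides: w + 18 = (w - 2)^2.
Expand and rearrange: w^2 - 5w - 14 = 0.
Solving gives w = 7 or w = -2.
Check each candidate in the original equation:
  w = 7: sqrt(25) = 5, while w - 2 = 5 — valid.
  w = -2: sqrt(16) = 4, while w - 2 = -4 — extraneous.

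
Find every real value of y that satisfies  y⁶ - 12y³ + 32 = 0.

Let u = y³. The equation becomes u² - 12u + 32 = 0.
Factor: (u - 4)(u - 8) = 0, so u = 4 or u = 8.
y³ = 4 gives y = ∛(4) ≈ 1.5874.
y³ = 8 gives y = 2.

y = 1.5874 or y = 2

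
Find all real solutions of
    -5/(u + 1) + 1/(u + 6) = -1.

u = -6.5249 or u = 3.5249

Multiply both sides by (u + 1)(u + 6):
-5(u + 6) + (u + 1) = -(u + 1)(u + 6).
Expand and collect terms: -u² - 3u + 23 = 0.
By the quadratic formula, u = (3 ± √101) / -2, so u ≈ -6.5249 or u ≈ 3.5249.
Neither value makes a denominator zero (u ≠ -1, u ≠ -6), so both are valid.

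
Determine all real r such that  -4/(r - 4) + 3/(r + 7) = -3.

Multiply both sides by (r - 4)(r + 7):
-4(r + 7) + 3(r - 4) = -3(r - 4)(r + 7).
Expand and collect terms: -3r² - 8r + 124 = 0.
By the quadratic formula, r = (8 ± √1552) / -6, so r ≈ -7.8992 or r ≈ 5.2326.
Neither value makes a denominator zero (r ≠ 4, r ≠ -7), so both are valid.

r = -7.8992 or r = 5.2326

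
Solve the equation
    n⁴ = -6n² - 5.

Let u = n². The equation becomes u² + 6u + 5 = 0.
Factor: (u + 5)(u + 1) = 0, so u = -5 or u = -1.
n² = -5 < 0 has no real solution.
n² = -1 < 0 has no real solution.

No real solutions.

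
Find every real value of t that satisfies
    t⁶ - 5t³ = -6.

t = 1.2599 or t = 1.4422

Let u = t³. The equation becomes u² - 5u + 6 = 0.
Factor: (u - 3)(u - 2) = 0, so u = 3 or u = 2.
t³ = 3 gives t = ∛(3) ≈ 1.4422.
t³ = 2 gives t = ∛(2) ≈ 1.2599.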